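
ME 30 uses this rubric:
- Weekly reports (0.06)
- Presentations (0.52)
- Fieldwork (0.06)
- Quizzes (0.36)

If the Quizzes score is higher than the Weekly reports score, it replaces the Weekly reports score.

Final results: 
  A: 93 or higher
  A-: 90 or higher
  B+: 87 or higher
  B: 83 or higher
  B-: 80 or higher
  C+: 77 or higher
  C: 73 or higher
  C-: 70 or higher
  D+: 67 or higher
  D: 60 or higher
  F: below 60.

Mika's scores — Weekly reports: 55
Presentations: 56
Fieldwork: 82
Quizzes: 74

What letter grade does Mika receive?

D

Quizzes (74) > Weekly reports (55), so Weekly reports counts as 74.
Weighted total:
  Weekly reports 74 × 0.06 = 4.44
  Presentations 56 × 0.52 = 29.12
  Fieldwork 82 × 0.06 = 4.92
  Quizzes 74 × 0.36 = 26.64
Sum = 65.12
65.12 is ≥ 60 and < 67 → D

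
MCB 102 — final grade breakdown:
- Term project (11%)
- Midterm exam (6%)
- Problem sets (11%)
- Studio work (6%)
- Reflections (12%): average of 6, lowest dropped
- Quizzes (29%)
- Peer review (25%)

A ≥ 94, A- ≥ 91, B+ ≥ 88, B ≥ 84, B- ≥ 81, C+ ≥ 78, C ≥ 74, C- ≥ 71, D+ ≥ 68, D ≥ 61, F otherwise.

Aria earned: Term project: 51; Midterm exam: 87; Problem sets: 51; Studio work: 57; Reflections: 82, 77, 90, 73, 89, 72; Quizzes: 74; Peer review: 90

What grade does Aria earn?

C-

Reflections: drop 72 → average of remaining 5 = 411/5 = 82.2
Weighted total:
  Term project 51 × 0.11 = 5.61
  Midterm exam 87 × 0.06 = 5.22
  Problem sets 51 × 0.11 = 5.61
  Studio work 57 × 0.06 = 3.42
  Reflections 82.2 × 0.12 = 9.864
  Quizzes 74 × 0.29 = 21.46
  Peer review 90 × 0.25 = 22.5
Sum = 73.684
73.684 is ≥ 71 and < 74 → C-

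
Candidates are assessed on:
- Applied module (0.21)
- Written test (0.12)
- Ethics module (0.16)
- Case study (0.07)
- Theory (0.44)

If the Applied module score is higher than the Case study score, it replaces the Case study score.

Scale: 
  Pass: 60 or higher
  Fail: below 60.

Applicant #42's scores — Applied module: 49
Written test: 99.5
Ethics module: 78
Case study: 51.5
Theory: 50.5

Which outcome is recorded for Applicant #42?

Pass

Applied module (49) ≤ Case study (51.5), so Case study stays at 51.5.
Weighted total:
  Applied module 49 × 0.21 = 10.29
  Written test 99.5 × 0.12 = 11.94
  Ethics module 78 × 0.16 = 12.48
  Case study 51.5 × 0.07 = 3.605
  Theory 50.5 × 0.44 = 22.22
Sum = 60.535
60.535 ≥ 60 → Pass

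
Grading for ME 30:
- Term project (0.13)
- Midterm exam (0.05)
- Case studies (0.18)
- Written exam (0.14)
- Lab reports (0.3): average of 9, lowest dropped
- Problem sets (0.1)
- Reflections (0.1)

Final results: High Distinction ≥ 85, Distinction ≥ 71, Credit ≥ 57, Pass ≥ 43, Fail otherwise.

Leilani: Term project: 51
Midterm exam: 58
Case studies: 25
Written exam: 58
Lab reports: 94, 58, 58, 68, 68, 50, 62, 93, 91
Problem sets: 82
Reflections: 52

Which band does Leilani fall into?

Lab reports: drop 50 → average of remaining 8 = 592/8 = 74
Weighted total:
  Term project 51 × 0.13 = 6.63
  Midterm exam 58 × 0.05 = 2.9
  Case studies 25 × 0.18 = 4.5
  Written exam 58 × 0.14 = 8.12
  Lab reports 74 × 0.3 = 22.2
  Problem sets 82 × 0.1 = 8.2
  Reflections 52 × 0.1 = 5.2
Sum = 57.75
57.75 is ≥ 57 and < 71 → Credit

Credit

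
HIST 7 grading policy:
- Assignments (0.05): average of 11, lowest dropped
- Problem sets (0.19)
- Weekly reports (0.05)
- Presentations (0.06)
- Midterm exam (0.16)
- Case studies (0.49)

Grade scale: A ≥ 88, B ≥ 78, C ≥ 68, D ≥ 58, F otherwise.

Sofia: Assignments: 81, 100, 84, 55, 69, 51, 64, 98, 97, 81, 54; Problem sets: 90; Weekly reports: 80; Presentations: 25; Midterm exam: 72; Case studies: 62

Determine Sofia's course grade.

C

Assignments: drop 51 → average of remaining 10 = 783/10 = 78.3
Weighted total:
  Assignments 78.3 × 0.05 = 3.915
  Problem sets 90 × 0.19 = 17.1
  Weekly reports 80 × 0.05 = 4
  Presentations 25 × 0.06 = 1.5
  Midterm exam 72 × 0.16 = 11.52
  Case studies 62 × 0.49 = 30.38
Sum = 68.415
68.415 is ≥ 68 and < 78 → C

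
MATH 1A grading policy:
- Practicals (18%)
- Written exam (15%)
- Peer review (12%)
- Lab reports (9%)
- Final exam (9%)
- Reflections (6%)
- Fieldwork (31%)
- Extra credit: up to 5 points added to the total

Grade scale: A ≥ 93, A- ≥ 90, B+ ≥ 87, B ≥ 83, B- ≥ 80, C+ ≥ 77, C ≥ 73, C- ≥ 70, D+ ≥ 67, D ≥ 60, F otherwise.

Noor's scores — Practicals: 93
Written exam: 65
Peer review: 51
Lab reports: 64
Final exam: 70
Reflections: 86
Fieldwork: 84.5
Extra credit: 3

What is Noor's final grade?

C+

Weighted total:
  Practicals 93 × 0.18 = 16.74
  Written exam 65 × 0.15 = 9.75
  Peer review 51 × 0.12 = 6.12
  Lab reports 64 × 0.09 = 5.76
  Final exam 70 × 0.09 = 6.3
  Reflections 86 × 0.06 = 5.16
  Fieldwork 84.5 × 0.31 = 26.195
Sum = 76.025
Extra credit: 76.025 + 3 = 79.025
79.025 is ≥ 77 and < 80 → C+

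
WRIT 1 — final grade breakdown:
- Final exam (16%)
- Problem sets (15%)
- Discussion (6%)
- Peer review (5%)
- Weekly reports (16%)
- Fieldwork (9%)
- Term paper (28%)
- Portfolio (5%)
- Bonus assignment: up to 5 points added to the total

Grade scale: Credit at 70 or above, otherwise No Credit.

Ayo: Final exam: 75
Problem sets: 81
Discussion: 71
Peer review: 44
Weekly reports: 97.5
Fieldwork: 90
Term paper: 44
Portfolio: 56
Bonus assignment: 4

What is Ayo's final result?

Weighted total:
  Final exam 75 × 0.16 = 12
  Problem sets 81 × 0.15 = 12.15
  Discussion 71 × 0.06 = 4.26
  Peer review 44 × 0.05 = 2.2
  Weekly reports 97.5 × 0.16 = 15.6
  Fieldwork 90 × 0.09 = 8.1
  Term paper 44 × 0.28 = 12.32
  Portfolio 56 × 0.05 = 2.8
Sum = 69.43
Bonus assignment: 69.43 + 4 = 73.43
73.43 ≥ 70 → Credit

Credit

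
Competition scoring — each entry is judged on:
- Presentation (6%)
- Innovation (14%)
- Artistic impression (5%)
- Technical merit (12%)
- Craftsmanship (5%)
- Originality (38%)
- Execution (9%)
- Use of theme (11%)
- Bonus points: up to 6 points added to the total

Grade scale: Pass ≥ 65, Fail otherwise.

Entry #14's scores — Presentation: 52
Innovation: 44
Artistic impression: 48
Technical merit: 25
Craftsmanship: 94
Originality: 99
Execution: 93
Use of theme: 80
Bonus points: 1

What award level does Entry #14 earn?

Pass

Weighted total:
  Presentation 52 × 0.06 = 3.12
  Innovation 44 × 0.14 = 6.16
  Artistic impression 48 × 0.05 = 2.4
  Technical merit 25 × 0.12 = 3
  Craftsmanship 94 × 0.05 = 4.7
  Originality 99 × 0.38 = 37.62
  Execution 93 × 0.09 = 8.37
  Use of theme 80 × 0.11 = 8.8
Sum = 74.17
Bonus points: 74.17 + 1 = 75.17
75.17 ≥ 65 → Pass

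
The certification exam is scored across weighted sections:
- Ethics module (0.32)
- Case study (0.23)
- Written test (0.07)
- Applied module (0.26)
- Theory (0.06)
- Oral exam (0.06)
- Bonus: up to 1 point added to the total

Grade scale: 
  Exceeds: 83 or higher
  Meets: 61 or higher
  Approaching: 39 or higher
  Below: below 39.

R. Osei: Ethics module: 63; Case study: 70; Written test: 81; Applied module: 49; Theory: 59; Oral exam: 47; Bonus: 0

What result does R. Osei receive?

Meets

Weighted total:
  Ethics module 63 × 0.32 = 20.16
  Case study 70 × 0.23 = 16.1
  Written test 81 × 0.07 = 5.67
  Applied module 49 × 0.26 = 12.74
  Theory 59 × 0.06 = 3.54
  Oral exam 47 × 0.06 = 2.82
Sum = 61.03
Bonus: 61.03 + 0 = 61.03
61.03 is ≥ 61 and < 83 → Meets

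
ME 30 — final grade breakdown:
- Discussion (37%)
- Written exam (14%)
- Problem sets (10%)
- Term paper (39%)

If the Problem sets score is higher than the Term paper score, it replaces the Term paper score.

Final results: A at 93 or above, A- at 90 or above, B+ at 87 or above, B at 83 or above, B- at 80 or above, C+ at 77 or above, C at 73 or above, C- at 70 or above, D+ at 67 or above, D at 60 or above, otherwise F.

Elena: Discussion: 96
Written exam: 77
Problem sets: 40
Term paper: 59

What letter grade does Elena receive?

C

Problem sets (40) ≤ Term paper (59), so Term paper stays at 59.
Weighted total:
  Discussion 96 × 0.37 = 35.52
  Written exam 77 × 0.14 = 10.78
  Problem sets 40 × 0.1 = 4
  Term paper 59 × 0.39 = 23.01
Sum = 73.31
73.31 is ≥ 73 and < 77 → C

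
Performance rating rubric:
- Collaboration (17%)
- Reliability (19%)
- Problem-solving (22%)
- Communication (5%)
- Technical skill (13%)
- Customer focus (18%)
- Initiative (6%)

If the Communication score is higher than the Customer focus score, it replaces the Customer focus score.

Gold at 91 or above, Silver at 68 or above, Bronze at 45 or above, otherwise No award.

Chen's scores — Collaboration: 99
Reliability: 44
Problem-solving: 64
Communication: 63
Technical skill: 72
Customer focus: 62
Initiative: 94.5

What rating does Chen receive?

Communication (63) > Customer focus (62), so Customer focus counts as 63.
Weighted total:
  Collaboration 99 × 0.17 = 16.83
  Reliability 44 × 0.19 = 8.36
  Problem-solving 64 × 0.22 = 14.08
  Communication 63 × 0.05 = 3.15
  Technical skill 72 × 0.13 = 9.36
  Customer focus 63 × 0.18 = 11.34
  Initiative 94.5 × 0.06 = 5.67
Sum = 68.79
68.79 is ≥ 68 and < 91 → Silver

Silver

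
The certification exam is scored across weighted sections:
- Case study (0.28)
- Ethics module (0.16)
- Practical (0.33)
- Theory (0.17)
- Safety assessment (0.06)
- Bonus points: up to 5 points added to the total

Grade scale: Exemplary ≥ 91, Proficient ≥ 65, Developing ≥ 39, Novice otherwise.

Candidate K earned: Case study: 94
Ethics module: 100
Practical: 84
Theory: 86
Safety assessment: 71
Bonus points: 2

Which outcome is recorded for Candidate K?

Proficient

Weighted total:
  Case study 94 × 0.28 = 26.32
  Ethics module 100 × 0.16 = 16
  Practical 84 × 0.33 = 27.72
  Theory 86 × 0.17 = 14.62
  Safety assessment 71 × 0.06 = 4.26
Sum = 88.92
Bonus points: 88.92 + 2 = 90.92
90.92 is ≥ 65 and < 91 → Proficient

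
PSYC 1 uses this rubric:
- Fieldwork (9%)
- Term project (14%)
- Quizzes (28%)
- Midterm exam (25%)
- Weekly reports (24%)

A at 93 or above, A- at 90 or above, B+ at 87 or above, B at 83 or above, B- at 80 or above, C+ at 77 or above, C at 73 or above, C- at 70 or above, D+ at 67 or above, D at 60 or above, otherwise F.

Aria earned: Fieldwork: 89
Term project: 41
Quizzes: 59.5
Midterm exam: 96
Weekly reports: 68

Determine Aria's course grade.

C-

Weighted total:
  Fieldwork 89 × 0.09 = 8.01
  Term project 41 × 0.14 = 5.74
  Quizzes 59.5 × 0.28 = 16.66
  Midterm exam 96 × 0.25 = 24
  Weekly reports 68 × 0.24 = 16.32
Sum = 70.73
70.73 is ≥ 70 and < 73 → C-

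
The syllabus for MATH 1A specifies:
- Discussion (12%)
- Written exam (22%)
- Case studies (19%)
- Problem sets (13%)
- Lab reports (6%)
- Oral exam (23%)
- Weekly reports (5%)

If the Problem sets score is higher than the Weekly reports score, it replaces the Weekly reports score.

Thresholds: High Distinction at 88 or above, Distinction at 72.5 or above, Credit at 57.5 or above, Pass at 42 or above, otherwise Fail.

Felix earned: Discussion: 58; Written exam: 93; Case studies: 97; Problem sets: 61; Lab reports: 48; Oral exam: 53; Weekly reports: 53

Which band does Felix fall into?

Credit

Problem sets (61) > Weekly reports (53), so Weekly reports counts as 61.
Weighted total:
  Discussion 58 × 0.12 = 6.96
  Written exam 93 × 0.22 = 20.46
  Case studies 97 × 0.19 = 18.43
  Problem sets 61 × 0.13 = 7.93
  Lab reports 48 × 0.06 = 2.88
  Oral exam 53 × 0.23 = 12.19
  Weekly reports 61 × 0.05 = 3.05
Sum = 71.9
71.9 is ≥ 57.5 and < 72.5 → Credit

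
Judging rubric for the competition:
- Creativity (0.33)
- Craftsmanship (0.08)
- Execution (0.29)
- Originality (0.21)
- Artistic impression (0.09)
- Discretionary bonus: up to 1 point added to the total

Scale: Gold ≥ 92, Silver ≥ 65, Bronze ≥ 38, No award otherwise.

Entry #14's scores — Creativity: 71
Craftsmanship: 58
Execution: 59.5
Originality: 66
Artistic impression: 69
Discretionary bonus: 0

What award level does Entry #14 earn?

Weighted total:
  Creativity 71 × 0.33 = 23.43
  Craftsmanship 58 × 0.08 = 4.64
  Execution 59.5 × 0.29 = 17.255
  Originality 66 × 0.21 = 13.86
  Artistic impression 69 × 0.09 = 6.21
Sum = 65.395
Discretionary bonus: 65.395 + 0 = 65.395
65.395 is ≥ 65 and < 92 → Silver

Silver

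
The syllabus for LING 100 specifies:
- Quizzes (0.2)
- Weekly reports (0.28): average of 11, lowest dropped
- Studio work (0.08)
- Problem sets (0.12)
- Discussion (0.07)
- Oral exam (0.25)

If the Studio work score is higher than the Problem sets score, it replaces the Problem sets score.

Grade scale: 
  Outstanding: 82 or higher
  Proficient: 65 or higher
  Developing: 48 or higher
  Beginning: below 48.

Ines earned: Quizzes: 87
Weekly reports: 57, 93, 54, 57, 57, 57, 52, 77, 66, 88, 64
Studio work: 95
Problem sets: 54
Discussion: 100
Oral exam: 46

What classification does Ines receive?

Proficient

Weekly reports: drop 52 → average of remaining 10 = 670/10 = 67
Studio work (95) > Problem sets (54), so Problem sets counts as 95.
Weighted total:
  Quizzes 87 × 0.2 = 17.4
  Weekly reports 67 × 0.28 = 18.76
  Studio work 95 × 0.08 = 7.6
  Problem sets 95 × 0.12 = 11.4
  Discussion 100 × 0.07 = 7
  Oral exam 46 × 0.25 = 11.5
Sum = 73.66
73.66 is ≥ 65 and < 82 → Proficient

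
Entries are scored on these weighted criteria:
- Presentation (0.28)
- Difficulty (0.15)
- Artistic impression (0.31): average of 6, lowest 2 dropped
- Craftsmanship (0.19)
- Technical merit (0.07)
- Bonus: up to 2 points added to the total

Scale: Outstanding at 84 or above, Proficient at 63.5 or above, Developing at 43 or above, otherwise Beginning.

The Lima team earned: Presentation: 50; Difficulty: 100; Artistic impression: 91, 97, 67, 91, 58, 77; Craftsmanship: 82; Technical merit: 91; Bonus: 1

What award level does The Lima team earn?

Artistic impression: drop 58, 67 → average of remaining 4 = 356/4 = 89
Weighted total:
  Presentation 50 × 0.28 = 14
  Difficulty 100 × 0.15 = 15
  Artistic impression 89 × 0.31 = 27.59
  Craftsmanship 82 × 0.19 = 15.58
  Technical merit 91 × 0.07 = 6.37
Sum = 78.54
Bonus: 78.54 + 1 = 79.54
79.54 is ≥ 63.5 and < 84 → Proficient

Proficient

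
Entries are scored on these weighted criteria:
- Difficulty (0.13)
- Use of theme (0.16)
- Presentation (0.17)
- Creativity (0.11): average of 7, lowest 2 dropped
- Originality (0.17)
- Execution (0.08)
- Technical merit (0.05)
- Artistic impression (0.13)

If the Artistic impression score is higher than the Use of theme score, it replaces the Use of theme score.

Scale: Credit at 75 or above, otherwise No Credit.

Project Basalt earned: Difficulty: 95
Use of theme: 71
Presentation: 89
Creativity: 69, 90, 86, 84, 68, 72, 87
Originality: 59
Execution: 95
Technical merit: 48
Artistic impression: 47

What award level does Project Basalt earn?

No Credit

Creativity: drop 68, 69 → average of remaining 5 = 419/5 = 83.8
Artistic impression (47) ≤ Use of theme (71), so Use of theme stays at 71.
Weighted total:
  Difficulty 95 × 0.13 = 12.35
  Use of theme 71 × 0.16 = 11.36
  Presentation 89 × 0.17 = 15.13
  Creativity 83.8 × 0.11 = 9.218
  Originality 59 × 0.17 = 10.03
  Execution 95 × 0.08 = 7.6
  Technical merit 48 × 0.05 = 2.4
  Artistic impression 47 × 0.13 = 6.11
Sum = 74.198
74.198 < 75 → No Credit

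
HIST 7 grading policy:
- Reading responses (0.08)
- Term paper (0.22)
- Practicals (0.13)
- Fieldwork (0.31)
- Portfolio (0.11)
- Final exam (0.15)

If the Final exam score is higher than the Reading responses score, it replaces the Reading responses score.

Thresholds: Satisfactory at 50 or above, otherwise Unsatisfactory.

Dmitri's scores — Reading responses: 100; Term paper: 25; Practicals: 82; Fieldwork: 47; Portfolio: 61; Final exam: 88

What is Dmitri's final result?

Final exam (88) ≤ Reading responses (100), so Reading responses stays at 100.
Weighted total:
  Reading responses 100 × 0.08 = 8
  Term paper 25 × 0.22 = 5.5
  Practicals 82 × 0.13 = 10.66
  Fieldwork 47 × 0.31 = 14.57
  Portfolio 61 × 0.11 = 6.71
  Final exam 88 × 0.15 = 13.2
Sum = 58.64
58.64 ≥ 50 → Satisfactory

Satisfactory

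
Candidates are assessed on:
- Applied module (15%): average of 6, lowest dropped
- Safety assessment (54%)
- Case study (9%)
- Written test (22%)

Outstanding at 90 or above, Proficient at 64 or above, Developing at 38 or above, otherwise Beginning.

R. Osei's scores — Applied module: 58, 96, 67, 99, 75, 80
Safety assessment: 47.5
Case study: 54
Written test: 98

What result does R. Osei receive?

Applied module: drop 58 → average of remaining 5 = 417/5 = 83.4
Weighted total:
  Applied module 83.4 × 0.15 = 12.51
  Safety assessment 47.5 × 0.54 = 25.65
  Case study 54 × 0.09 = 4.86
  Written test 98 × 0.22 = 21.56
Sum = 64.58
64.58 is ≥ 64 and < 90 → Proficient

Proficient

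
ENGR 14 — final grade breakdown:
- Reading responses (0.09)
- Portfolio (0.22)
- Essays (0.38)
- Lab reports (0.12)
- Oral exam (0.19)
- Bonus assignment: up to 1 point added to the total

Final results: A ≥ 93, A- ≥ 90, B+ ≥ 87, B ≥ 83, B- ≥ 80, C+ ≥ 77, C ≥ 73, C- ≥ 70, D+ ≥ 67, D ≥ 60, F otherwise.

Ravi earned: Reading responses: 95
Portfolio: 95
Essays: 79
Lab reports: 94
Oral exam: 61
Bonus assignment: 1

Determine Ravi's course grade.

Weighted total:
  Reading responses 95 × 0.09 = 8.55
  Portfolio 95 × 0.22 = 20.9
  Essays 79 × 0.38 = 30.02
  Lab reports 94 × 0.12 = 11.28
  Oral exam 61 × 0.19 = 11.59
Sum = 82.34
Bonus assignment: 82.34 + 1 = 83.34
83.34 is ≥ 83 and < 87 → B

B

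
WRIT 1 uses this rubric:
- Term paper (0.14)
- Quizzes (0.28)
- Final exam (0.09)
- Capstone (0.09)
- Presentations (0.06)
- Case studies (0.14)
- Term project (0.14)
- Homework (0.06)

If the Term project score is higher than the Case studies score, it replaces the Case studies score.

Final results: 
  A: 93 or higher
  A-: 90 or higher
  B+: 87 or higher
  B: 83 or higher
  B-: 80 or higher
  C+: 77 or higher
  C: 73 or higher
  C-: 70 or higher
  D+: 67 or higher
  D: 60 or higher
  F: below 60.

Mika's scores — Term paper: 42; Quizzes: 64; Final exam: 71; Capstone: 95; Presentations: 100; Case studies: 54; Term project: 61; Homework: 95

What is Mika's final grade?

D+

Term project (61) > Case studies (54), so Case studies counts as 61.
Weighted total:
  Term paper 42 × 0.14 = 5.88
  Quizzes 64 × 0.28 = 17.92
  Final exam 71 × 0.09 = 6.39
  Capstone 95 × 0.09 = 8.55
  Presentations 100 × 0.06 = 6
  Case studies 61 × 0.14 = 8.54
  Term project 61 × 0.14 = 8.54
  Homework 95 × 0.06 = 5.7
Sum = 67.52
67.52 is ≥ 67 and < 70 → D+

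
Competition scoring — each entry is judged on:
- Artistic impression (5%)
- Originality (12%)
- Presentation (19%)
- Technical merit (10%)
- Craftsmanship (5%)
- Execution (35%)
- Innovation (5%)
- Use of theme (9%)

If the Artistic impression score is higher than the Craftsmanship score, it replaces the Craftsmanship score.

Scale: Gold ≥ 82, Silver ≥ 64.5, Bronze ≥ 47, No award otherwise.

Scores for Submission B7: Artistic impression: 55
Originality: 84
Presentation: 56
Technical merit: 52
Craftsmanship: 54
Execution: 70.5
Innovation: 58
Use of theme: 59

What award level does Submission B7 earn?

Artistic impression (55) > Craftsmanship (54), so Craftsmanship counts as 55.
Weighted total:
  Artistic impression 55 × 0.05 = 2.75
  Originality 84 × 0.12 = 10.08
  Presentation 56 × 0.19 = 10.64
  Technical merit 52 × 0.1 = 5.2
  Craftsmanship 55 × 0.05 = 2.75
  Execution 70.5 × 0.35 = 24.675
  Innovation 58 × 0.05 = 2.9
  Use of theme 59 × 0.09 = 5.31
Sum = 64.305
64.305 is ≥ 47 and < 64.5 → Bronze

Bronze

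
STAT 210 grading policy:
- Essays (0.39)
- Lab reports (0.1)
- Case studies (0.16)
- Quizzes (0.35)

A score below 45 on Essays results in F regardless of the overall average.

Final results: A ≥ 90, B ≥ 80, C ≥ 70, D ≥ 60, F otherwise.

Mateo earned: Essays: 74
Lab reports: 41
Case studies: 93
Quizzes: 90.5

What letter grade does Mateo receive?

C

Essays score 74 ≥ 45: minimum met.
Weighted total:
  Essays 74 × 0.39 = 28.86
  Lab reports 41 × 0.1 = 4.1
  Case studies 93 × 0.16 = 14.88
  Quizzes 90.5 × 0.35 = 31.675
Sum = 79.515
79.515 is ≥ 70 and < 80 → C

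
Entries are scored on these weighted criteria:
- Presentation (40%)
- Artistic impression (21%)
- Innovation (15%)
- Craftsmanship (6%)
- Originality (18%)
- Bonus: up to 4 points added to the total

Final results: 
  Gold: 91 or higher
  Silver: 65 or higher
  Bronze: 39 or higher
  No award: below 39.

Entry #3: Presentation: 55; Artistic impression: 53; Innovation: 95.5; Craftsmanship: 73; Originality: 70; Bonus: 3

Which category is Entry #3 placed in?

Silver

Weighted total:
  Presentation 55 × 0.4 = 22
  Artistic impression 53 × 0.21 = 11.13
  Innovation 95.5 × 0.15 = 14.325
  Craftsmanship 73 × 0.06 = 4.38
  Originality 70 × 0.18 = 12.6
Sum = 64.435
Bonus: 64.435 + 3 = 67.435
67.435 is ≥ 65 and < 91 → Silver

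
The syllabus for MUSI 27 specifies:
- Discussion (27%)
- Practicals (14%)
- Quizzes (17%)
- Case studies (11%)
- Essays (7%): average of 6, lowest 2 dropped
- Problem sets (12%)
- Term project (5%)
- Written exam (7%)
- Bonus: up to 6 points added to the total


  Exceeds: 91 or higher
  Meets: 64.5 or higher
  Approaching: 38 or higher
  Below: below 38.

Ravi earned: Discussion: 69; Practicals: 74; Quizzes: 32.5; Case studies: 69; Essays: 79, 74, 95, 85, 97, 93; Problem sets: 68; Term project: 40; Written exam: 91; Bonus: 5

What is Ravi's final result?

Essays: drop 74, 79 → average of remaining 4 = 370/4 = 92.5
Weighted total:
  Discussion 69 × 0.27 = 18.63
  Practicals 74 × 0.14 = 10.36
  Quizzes 32.5 × 0.17 = 5.525
  Case studies 69 × 0.11 = 7.59
  Essays 92.5 × 0.07 = 6.475
  Problem sets 68 × 0.12 = 8.16
  Term project 40 × 0.05 = 2
  Written exam 91 × 0.07 = 6.37
Sum = 65.11
Bonus: 65.11 + 5 = 70.11
70.11 is ≥ 64.5 and < 91 → Meets

Meets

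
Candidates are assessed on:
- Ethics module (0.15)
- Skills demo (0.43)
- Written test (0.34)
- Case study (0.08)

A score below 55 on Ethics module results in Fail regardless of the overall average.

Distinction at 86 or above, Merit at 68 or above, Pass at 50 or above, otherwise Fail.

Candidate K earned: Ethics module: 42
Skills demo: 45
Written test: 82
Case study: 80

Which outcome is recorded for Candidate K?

Ethics module score 42 < 55: minimum not met.
Weighted total:
  Ethics module 42 × 0.15 = 6.3
  Skills demo 45 × 0.43 = 19.35
  Written test 82 × 0.34 = 27.88
  Case study 80 × 0.08 = 6.4
Sum = 59.93
Because the Ethics module minimum was not met, the result is Fail.

Fail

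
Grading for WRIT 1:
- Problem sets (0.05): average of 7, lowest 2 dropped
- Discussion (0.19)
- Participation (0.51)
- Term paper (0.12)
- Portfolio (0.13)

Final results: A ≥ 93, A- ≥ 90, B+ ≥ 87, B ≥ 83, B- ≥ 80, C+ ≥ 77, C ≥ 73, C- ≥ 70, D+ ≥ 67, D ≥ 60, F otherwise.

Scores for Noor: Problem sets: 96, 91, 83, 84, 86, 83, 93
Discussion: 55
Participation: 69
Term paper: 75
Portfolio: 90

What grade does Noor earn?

C-

Problem sets: drop 83, 83 → average of remaining 5 = 450/5 = 90
Weighted total:
  Problem sets 90 × 0.05 = 4.5
  Discussion 55 × 0.19 = 10.45
  Participation 69 × 0.51 = 35.19
  Term paper 75 × 0.12 = 9
  Portfolio 90 × 0.13 = 11.7
Sum = 70.84
70.84 is ≥ 70 and < 73 → C-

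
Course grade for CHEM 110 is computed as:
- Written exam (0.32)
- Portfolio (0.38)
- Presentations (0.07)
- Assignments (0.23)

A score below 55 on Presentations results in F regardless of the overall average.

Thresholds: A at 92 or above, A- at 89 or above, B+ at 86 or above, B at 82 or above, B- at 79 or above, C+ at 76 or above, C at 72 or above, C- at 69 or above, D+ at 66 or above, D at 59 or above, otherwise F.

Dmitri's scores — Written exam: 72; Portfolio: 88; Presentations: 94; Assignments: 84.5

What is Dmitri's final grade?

B

Presentations score 94 ≥ 55: minimum met.
Weighted total:
  Written exam 72 × 0.32 = 23.04
  Portfolio 88 × 0.38 = 33.44
  Presentations 94 × 0.07 = 6.58
  Assignments 84.5 × 0.23 = 19.435
Sum = 82.495
82.495 is ≥ 82 and < 86 → B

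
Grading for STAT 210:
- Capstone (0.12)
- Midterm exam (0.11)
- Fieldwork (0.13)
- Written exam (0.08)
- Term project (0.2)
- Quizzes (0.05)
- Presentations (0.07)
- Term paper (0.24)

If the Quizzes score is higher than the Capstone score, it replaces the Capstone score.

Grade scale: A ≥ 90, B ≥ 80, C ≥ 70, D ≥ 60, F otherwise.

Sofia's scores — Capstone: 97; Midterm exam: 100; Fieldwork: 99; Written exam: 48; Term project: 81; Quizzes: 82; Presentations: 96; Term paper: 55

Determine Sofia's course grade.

Quizzes (82) ≤ Capstone (97), so Capstone stays at 97.
Weighted total:
  Capstone 97 × 0.12 = 11.64
  Midterm exam 100 × 0.11 = 11
  Fieldwork 99 × 0.13 = 12.87
  Written exam 48 × 0.08 = 3.84
  Term project 81 × 0.2 = 16.2
  Quizzes 82 × 0.05 = 4.1
  Presentations 96 × 0.07 = 6.72
  Term paper 55 × 0.24 = 13.2
Sum = 79.57
79.57 is ≥ 70 and < 80 → C

C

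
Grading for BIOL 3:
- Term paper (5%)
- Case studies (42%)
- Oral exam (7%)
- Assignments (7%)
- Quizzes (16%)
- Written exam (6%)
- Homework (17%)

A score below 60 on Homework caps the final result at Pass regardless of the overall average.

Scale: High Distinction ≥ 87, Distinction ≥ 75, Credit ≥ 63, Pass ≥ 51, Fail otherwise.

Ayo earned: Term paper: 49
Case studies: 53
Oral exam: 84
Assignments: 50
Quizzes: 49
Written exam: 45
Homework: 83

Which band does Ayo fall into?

Pass

Homework score 83 ≥ 60: minimum met.
Weighted total:
  Term paper 49 × 0.05 = 2.45
  Case studies 53 × 0.42 = 22.26
  Oral exam 84 × 0.07 = 5.88
  Assignments 50 × 0.07 = 3.5
  Quizzes 49 × 0.16 = 7.84
  Written exam 45 × 0.06 = 2.7
  Homework 83 × 0.17 = 14.11
Sum = 58.74
58.74 is ≥ 51 and < 63 → Pass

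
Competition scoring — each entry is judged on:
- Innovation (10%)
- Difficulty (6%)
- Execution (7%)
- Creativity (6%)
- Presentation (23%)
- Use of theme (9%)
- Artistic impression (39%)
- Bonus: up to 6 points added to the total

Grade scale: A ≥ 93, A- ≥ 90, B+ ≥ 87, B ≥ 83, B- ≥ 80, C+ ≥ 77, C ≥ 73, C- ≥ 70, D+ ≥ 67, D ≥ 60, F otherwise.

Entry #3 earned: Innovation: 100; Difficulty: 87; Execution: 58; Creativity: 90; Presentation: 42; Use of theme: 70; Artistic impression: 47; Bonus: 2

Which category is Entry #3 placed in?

D

Weighted total:
  Innovation 100 × 0.1 = 10
  Difficulty 87 × 0.06 = 5.22
  Execution 58 × 0.07 = 4.06
  Creativity 90 × 0.06 = 5.4
  Presentation 42 × 0.23 = 9.66
  Use of theme 70 × 0.09 = 6.3
  Artistic impression 47 × 0.39 = 18.33
Sum = 58.97
Bonus: 58.97 + 2 = 60.97
60.97 is ≥ 60 and < 67 → D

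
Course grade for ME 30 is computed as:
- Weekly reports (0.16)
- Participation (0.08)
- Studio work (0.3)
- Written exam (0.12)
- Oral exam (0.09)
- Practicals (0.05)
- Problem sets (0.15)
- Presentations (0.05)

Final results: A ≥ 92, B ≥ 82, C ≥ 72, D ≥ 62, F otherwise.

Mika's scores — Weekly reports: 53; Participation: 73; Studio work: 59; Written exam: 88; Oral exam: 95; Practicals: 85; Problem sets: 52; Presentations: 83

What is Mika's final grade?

Weighted total:
  Weekly reports 53 × 0.16 = 8.48
  Participation 73 × 0.08 = 5.84
  Studio work 59 × 0.3 = 17.7
  Written exam 88 × 0.12 = 10.56
  Oral exam 95 × 0.09 = 8.55
  Practicals 85 × 0.05 = 4.25
  Problem sets 52 × 0.15 = 7.8
  Presentations 83 × 0.05 = 4.15
Sum = 67.33
67.33 is ≥ 62 and < 72 → D

D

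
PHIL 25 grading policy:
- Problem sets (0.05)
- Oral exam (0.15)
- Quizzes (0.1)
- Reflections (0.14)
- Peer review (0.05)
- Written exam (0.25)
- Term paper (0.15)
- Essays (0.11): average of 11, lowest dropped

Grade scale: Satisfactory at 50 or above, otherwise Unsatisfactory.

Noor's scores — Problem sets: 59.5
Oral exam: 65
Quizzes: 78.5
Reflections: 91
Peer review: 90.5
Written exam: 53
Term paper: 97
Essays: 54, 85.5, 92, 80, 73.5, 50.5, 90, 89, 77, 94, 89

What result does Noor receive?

Satisfactory

Essays: drop 50.5 → average of remaining 10 = 824/10 = 82.4
Weighted total:
  Problem sets 59.5 × 0.05 = 2.975
  Oral exam 65 × 0.15 = 9.75
  Quizzes 78.5 × 0.1 = 7.85
  Reflections 91 × 0.14 = 12.74
  Peer review 90.5 × 0.05 = 4.525
  Written exam 53 × 0.25 = 13.25
  Term paper 97 × 0.15 = 14.55
  Essays 82.4 × 0.11 = 9.064
Sum = 74.704
74.704 ≥ 50 → Satisfactory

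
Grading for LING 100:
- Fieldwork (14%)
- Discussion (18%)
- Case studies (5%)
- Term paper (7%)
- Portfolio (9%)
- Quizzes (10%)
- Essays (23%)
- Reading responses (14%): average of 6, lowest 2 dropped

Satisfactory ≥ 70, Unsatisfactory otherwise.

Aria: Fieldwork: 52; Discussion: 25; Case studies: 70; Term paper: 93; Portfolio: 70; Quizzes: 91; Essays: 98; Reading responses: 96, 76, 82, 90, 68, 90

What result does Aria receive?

Satisfactory

Reading responses: drop 68, 76 → average of remaining 4 = 358/4 = 89.5
Weighted total:
  Fieldwork 52 × 0.14 = 7.28
  Discussion 25 × 0.18 = 4.5
  Case studies 70 × 0.05 = 3.5
  Term paper 93 × 0.07 = 6.51
  Portfolio 70 × 0.09 = 6.3
  Quizzes 91 × 0.1 = 9.1
  Essays 98 × 0.23 = 22.54
  Reading responses 89.5 × 0.14 = 12.53
Sum = 72.26
72.26 ≥ 70 → Satisfactory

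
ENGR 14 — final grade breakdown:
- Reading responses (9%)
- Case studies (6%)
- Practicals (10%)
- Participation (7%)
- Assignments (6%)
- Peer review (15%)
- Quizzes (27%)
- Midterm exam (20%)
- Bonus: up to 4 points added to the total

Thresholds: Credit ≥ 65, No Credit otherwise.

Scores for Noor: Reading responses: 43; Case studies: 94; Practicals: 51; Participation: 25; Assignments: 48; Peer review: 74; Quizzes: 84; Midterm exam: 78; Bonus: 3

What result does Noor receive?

Credit

Weighted total:
  Reading responses 43 × 0.09 = 3.87
  Case studies 94 × 0.06 = 5.64
  Practicals 51 × 0.1 = 5.1
  Participation 25 × 0.07 = 1.75
  Assignments 48 × 0.06 = 2.88
  Peer review 74 × 0.15 = 11.1
  Quizzes 84 × 0.27 = 22.68
  Midterm exam 78 × 0.2 = 15.6
Sum = 68.62
Bonus: 68.62 + 3 = 71.62
71.62 ≥ 65 → Credit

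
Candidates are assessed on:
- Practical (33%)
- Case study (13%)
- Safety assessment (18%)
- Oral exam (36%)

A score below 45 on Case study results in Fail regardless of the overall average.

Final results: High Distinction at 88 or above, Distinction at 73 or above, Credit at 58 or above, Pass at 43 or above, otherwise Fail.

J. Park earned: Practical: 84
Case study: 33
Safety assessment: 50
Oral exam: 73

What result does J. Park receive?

Fail

Case study score 33 < 45: minimum not met.
Weighted total:
  Practical 84 × 0.33 = 27.72
  Case study 33 × 0.13 = 4.29
  Safety assessment 50 × 0.18 = 9
  Oral exam 73 × 0.36 = 26.28
Sum = 67.29
Because the Case study minimum was not met, the result is Fail.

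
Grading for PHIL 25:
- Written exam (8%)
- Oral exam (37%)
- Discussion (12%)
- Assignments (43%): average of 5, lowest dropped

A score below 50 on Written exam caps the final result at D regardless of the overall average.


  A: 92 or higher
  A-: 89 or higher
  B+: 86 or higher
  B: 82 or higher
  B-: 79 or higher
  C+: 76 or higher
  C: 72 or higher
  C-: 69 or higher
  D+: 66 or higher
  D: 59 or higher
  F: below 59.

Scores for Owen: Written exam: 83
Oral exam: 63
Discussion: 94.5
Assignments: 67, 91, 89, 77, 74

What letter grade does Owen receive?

Assignments: drop 67 → average of remaining 4 = 331/4 = 82.75
Written exam score 83 ≥ 50: minimum met.
Weighted total:
  Written exam 83 × 0.08 = 6.64
  Oral exam 63 × 0.37 = 23.31
  Discussion 94.5 × 0.12 = 11.34
  Assignments 82.75 × 0.43 = 35.5825
Sum = 76.8725
76.8725 is ≥ 76 and < 79 → C+

C+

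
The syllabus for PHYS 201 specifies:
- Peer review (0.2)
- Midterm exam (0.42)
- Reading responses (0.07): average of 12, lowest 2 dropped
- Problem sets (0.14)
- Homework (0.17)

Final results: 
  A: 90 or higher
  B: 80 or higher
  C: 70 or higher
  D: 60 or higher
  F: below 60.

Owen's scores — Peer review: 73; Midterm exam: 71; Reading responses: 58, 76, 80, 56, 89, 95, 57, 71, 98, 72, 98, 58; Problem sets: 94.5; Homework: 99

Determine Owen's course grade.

B

Reading responses: drop 56, 57 → average of remaining 10 = 795/10 = 79.5
Weighted total:
  Peer review 73 × 0.2 = 14.6
  Midterm exam 71 × 0.42 = 29.82
  Reading responses 79.5 × 0.07 = 5.565
  Problem sets 94.5 × 0.14 = 13.23
  Homework 99 × 0.17 = 16.83
Sum = 80.045
80.045 is ≥ 80 and < 90 → B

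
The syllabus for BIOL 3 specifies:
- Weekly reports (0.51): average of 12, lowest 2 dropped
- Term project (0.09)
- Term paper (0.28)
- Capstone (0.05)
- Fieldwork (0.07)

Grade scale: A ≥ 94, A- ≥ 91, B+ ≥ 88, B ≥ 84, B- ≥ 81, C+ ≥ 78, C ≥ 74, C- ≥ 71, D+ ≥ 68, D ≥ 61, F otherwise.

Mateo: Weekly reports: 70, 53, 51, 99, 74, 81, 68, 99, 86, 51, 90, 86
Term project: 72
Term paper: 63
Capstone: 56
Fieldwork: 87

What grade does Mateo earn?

C

Weekly reports: drop 51, 51 → average of remaining 10 = 806/10 = 80.6
Weighted total:
  Weekly reports 80.6 × 0.51 = 41.106
  Term project 72 × 0.09 = 6.48
  Term paper 63 × 0.28 = 17.64
  Capstone 56 × 0.05 = 2.8
  Fieldwork 87 × 0.07 = 6.09
Sum = 74.116
74.116 is ≥ 74 and < 78 → C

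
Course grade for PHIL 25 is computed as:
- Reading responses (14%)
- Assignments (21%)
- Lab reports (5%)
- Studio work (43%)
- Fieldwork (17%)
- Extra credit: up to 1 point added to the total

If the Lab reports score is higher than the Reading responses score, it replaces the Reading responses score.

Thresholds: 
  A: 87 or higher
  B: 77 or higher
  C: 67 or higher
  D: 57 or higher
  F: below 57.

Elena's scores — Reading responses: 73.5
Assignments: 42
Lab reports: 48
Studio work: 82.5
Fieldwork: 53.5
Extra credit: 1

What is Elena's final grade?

Lab reports (48) ≤ Reading responses (73.5), so Reading responses stays at 73.5.
Weighted total:
  Reading responses 73.5 × 0.14 = 10.29
  Assignments 42 × 0.21 = 8.82
  Lab reports 48 × 0.05 = 2.4
  Studio work 82.5 × 0.43 = 35.475
  Fieldwork 53.5 × 0.17 = 9.095
Sum = 66.08
Extra credit: 66.08 + 1 = 67.08
67.08 is ≥ 67 and < 77 → C

C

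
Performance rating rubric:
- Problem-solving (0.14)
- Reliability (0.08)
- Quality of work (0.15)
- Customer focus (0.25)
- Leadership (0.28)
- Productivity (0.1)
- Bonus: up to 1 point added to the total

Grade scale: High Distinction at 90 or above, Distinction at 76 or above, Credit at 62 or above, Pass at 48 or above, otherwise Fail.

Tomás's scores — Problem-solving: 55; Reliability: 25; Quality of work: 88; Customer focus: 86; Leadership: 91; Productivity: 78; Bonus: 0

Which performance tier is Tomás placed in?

Distinction

Weighted total:
  Problem-solving 55 × 0.14 = 7.7
  Reliability 25 × 0.08 = 2
  Quality of work 88 × 0.15 = 13.2
  Customer focus 86 × 0.25 = 21.5
  Leadership 91 × 0.28 = 25.48
  Productivity 78 × 0.1 = 7.8
Sum = 77.68
Bonus: 77.68 + 0 = 77.68
77.68 is ≥ 76 and < 90 → Distinction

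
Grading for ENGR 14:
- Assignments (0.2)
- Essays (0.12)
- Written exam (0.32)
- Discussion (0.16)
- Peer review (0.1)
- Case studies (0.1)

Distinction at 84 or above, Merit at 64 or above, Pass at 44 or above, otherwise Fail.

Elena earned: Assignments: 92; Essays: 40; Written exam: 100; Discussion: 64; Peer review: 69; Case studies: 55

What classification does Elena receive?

Weighted total:
  Assignments 92 × 0.2 = 18.4
  Essays 40 × 0.12 = 4.8
  Written exam 100 × 0.32 = 32
  Discussion 64 × 0.16 = 10.24
  Peer review 69 × 0.1 = 6.9
  Case studies 55 × 0.1 = 5.5
Sum = 77.84
77.84 is ≥ 64 and < 84 → Merit

Merit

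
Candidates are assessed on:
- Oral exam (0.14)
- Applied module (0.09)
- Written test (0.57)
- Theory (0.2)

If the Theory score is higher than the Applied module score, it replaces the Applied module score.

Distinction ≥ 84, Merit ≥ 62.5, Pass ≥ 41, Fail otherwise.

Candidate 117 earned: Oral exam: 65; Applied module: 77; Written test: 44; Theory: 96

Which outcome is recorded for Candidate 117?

Theory (96) > Applied module (77), so Applied module counts as 96.
Weighted total:
  Oral exam 65 × 0.14 = 9.1
  Applied module 96 × 0.09 = 8.64
  Written test 44 × 0.57 = 25.08
  Theory 96 × 0.2 = 19.2
Sum = 62.02
62.02 is ≥ 41 and < 62.5 → Pass

Pass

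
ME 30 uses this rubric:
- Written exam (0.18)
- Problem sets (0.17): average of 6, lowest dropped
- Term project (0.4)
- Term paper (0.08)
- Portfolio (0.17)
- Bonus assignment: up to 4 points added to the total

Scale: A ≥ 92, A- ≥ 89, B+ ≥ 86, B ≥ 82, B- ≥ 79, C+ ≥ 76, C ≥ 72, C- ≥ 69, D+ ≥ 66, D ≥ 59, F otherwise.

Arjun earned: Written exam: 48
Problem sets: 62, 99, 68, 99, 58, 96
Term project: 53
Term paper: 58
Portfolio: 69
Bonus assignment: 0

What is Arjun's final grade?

D

Problem sets: drop 58 → average of remaining 5 = 424/5 = 84.8
Weighted total:
  Written exam 48 × 0.18 = 8.64
  Problem sets 84.8 × 0.17 = 14.416
  Term project 53 × 0.4 = 21.2
  Term paper 58 × 0.08 = 4.64
  Portfolio 69 × 0.17 = 11.73
Sum = 60.626
Bonus assignment: 60.626 + 0 = 60.626
60.626 is ≥ 59 and < 66 → D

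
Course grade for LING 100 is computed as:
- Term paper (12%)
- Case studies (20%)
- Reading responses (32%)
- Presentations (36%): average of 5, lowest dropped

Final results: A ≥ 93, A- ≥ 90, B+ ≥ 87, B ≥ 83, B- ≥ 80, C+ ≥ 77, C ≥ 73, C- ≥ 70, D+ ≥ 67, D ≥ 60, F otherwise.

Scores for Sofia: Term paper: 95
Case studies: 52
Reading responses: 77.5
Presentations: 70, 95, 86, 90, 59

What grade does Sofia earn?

Presentations: drop 59 → average of remaining 4 = 341/4 = 85.25
Weighted total:
  Term paper 95 × 0.12 = 11.4
  Case studies 52 × 0.2 = 10.4
  Reading responses 77.5 × 0.32 = 24.8
  Presentations 85.25 × 0.36 = 30.69
Sum = 77.29
77.29 is ≥ 77 and < 80 → C+

C+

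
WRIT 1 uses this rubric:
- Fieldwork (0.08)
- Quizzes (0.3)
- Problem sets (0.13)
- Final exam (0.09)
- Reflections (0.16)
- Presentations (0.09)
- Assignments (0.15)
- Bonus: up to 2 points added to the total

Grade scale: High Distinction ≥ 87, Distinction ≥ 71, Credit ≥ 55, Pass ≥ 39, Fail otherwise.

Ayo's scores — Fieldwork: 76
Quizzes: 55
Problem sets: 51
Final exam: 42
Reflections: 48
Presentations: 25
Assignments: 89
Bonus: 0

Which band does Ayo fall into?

Credit

Weighted total:
  Fieldwork 76 × 0.08 = 6.08
  Quizzes 55 × 0.3 = 16.5
  Problem sets 51 × 0.13 = 6.63
  Final exam 42 × 0.09 = 3.78
  Reflections 48 × 0.16 = 7.68
  Presentations 25 × 0.09 = 2.25
  Assignments 89 × 0.15 = 13.35
Sum = 56.27
Bonus: 56.27 + 0 = 56.27
56.27 is ≥ 55 and < 71 → Credit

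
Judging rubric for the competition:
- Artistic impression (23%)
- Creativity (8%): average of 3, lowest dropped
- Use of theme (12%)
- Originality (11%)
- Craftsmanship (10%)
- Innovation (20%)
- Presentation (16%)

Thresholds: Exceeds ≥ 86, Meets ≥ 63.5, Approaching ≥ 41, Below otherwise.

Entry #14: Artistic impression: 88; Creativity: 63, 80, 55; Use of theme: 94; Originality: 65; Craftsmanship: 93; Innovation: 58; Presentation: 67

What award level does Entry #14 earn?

Creativity: drop 55 → average of remaining 2 = 143/2 = 71.5
Weighted total:
  Artistic impression 88 × 0.23 = 20.24
  Creativity 71.5 × 0.08 = 5.72
  Use of theme 94 × 0.12 = 11.28
  Originality 65 × 0.11 = 7.15
  Craftsmanship 93 × 0.1 = 9.3
  Innovation 58 × 0.2 = 11.6
  Presentation 67 × 0.16 = 10.72
Sum = 76.01
76.01 is ≥ 63.5 and < 86 → Meets

Meets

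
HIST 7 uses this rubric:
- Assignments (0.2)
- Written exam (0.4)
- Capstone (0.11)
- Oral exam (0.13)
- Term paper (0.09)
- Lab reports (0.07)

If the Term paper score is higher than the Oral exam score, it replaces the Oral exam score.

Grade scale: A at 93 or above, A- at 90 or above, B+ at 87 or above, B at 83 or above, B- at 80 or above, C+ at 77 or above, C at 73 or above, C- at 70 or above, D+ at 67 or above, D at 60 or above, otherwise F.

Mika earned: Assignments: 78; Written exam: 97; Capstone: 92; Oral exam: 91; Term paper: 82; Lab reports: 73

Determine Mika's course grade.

Term paper (82) ≤ Oral exam (91), so Oral exam stays at 91.
Weighted total:
  Assignments 78 × 0.2 = 15.6
  Written exam 97 × 0.4 = 38.8
  Capstone 92 × 0.11 = 10.12
  Oral exam 91 × 0.13 = 11.83
  Term paper 82 × 0.09 = 7.38
  Lab reports 73 × 0.07 = 5.11
Sum = 88.84
88.84 is ≥ 87 and < 90 → B+

B+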